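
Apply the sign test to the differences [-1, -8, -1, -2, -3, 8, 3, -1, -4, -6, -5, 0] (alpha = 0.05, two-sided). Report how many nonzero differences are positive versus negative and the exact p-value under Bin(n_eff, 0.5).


Step 1: Discard zero differences. Original n = 12; n_eff = number of nonzero differences = 11.
Nonzero differences (with sign): -1, -8, -1, -2, -3, +8, +3, -1, -4, -6, -5
Step 2: Count signs: positive = 2, negative = 9.
Step 3: Under H0: P(positive) = 0.5, so the number of positives S ~ Bin(11, 0.5).
Step 4: Two-sided exact p-value = sum of Bin(11,0.5) probabilities at or below the observed probability = 0.065430.
Step 5: alpha = 0.05. fail to reject H0.

n_eff = 11, pos = 2, neg = 9, p = 0.065430, fail to reject H0.


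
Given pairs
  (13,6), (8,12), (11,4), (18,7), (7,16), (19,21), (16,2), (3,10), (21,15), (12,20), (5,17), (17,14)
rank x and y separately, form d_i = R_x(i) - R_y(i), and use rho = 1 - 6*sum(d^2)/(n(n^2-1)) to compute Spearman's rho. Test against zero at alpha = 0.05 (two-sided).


Step 1: Rank x and y separately (midranks; no ties here).
rank(x): 13->7, 8->4, 11->5, 18->10, 7->3, 19->11, 16->8, 3->1, 21->12, 12->6, 5->2, 17->9
rank(y): 6->3, 12->6, 4->2, 7->4, 16->9, 21->12, 2->1, 10->5, 15->8, 20->11, 17->10, 14->7
Step 2: d_i = R_x(i) - R_y(i); compute d_i^2.
  (7-3)^2=16, (4-6)^2=4, (5-2)^2=9, (10-4)^2=36, (3-9)^2=36, (11-12)^2=1, (8-1)^2=49, (1-5)^2=16, (12-8)^2=16, (6-11)^2=25, (2-10)^2=64, (9-7)^2=4
sum(d^2) = 276.
Step 3: rho = 1 - 6*276 / (12*(12^2 - 1)) = 1 - 1656/1716 = 0.034965.
Step 4: Under H0, t = rho * sqrt((n-2)/(1-rho^2)) = 0.1106 ~ t(10).
Step 5: Two-sided p-value from the t-distribution with 10 df = 0.914093.
Step 6: alpha = 0.05. fail to reject H0.

rho = 0.0350, p = 0.914093, fail to reject H0 at alpha = 0.05.


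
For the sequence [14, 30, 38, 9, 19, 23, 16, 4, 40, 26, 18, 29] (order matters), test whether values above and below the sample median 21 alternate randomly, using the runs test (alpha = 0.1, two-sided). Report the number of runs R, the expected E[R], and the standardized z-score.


Step 1: Compute median = 21; label A = above, B = below.
Labels in order: BAABBABBAABA  (n_A = 6, n_B = 6)
Step 2: Count runs R = 8.
Step 3: Under H0 (random ordering), E[R] = 2*n_A*n_B/(n_A+n_B) + 1 = 2*6*6/12 + 1 = 7.0000.
        Var[R] = 2*n_A*n_B*(2*n_A*n_B - n_A - n_B) / ((n_A+n_B)^2 * (n_A+n_B-1)) = 4320/1584 = 2.7273.
        SD[R] = 1.6514.
Step 4: Continuity-corrected z = (R - 0.5 - E[R]) / SD[R] = (8 - 0.5 - 7.0000) / 1.6514 = 0.3028.
Step 5: Two-sided p-value via normal approximation = 2*(1 - Phi(|z|)) = 0.762069.
Step 6: alpha = 0.1. fail to reject H0.

R = 8, z = 0.3028, p = 0.762069, fail to reject H0.


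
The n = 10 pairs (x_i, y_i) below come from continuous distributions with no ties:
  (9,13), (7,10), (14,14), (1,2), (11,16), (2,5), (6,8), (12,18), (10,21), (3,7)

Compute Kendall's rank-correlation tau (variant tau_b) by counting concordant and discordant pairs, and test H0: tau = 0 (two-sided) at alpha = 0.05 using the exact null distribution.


Step 1: Enumerate the 45 unordered pairs (i,j) with i<j and classify each by sign(x_j-x_i) * sign(y_j-y_i).
  (1,2):dx=-2,dy=-3->C; (1,3):dx=+5,dy=+1->C; (1,4):dx=-8,dy=-11->C; (1,5):dx=+2,dy=+3->C
  (1,6):dx=-7,dy=-8->C; (1,7):dx=-3,dy=-5->C; (1,8):dx=+3,dy=+5->C; (1,9):dx=+1,dy=+8->C
  (1,10):dx=-6,dy=-6->C; (2,3):dx=+7,dy=+4->C; (2,4):dx=-6,dy=-8->C; (2,5):dx=+4,dy=+6->C
  (2,6):dx=-5,dy=-5->C; (2,7):dx=-1,dy=-2->C; (2,8):dx=+5,dy=+8->C; (2,9):dx=+3,dy=+11->C
  (2,10):dx=-4,dy=-3->C; (3,4):dx=-13,dy=-12->C; (3,5):dx=-3,dy=+2->D; (3,6):dx=-12,dy=-9->C
  (3,7):dx=-8,dy=-6->C; (3,8):dx=-2,dy=+4->D; (3,9):dx=-4,dy=+7->D; (3,10):dx=-11,dy=-7->C
  (4,5):dx=+10,dy=+14->C; (4,6):dx=+1,dy=+3->C; (4,7):dx=+5,dy=+6->C; (4,8):dx=+11,dy=+16->C
  (4,9):dx=+9,dy=+19->C; (4,10):dx=+2,dy=+5->C; (5,6):dx=-9,dy=-11->C; (5,7):dx=-5,dy=-8->C
  (5,8):dx=+1,dy=+2->C; (5,9):dx=-1,dy=+5->D; (5,10):dx=-8,dy=-9->C; (6,7):dx=+4,dy=+3->C
  (6,8):dx=+10,dy=+13->C; (6,9):dx=+8,dy=+16->C; (6,10):dx=+1,dy=+2->C; (7,8):dx=+6,dy=+10->C
  (7,9):dx=+4,dy=+13->C; (7,10):dx=-3,dy=-1->C; (8,9):dx=-2,dy=+3->D; (8,10):dx=-9,dy=-11->C
  (9,10):dx=-7,dy=-14->C
Step 2: C = 40, D = 5, total pairs = 45.
Step 3: tau = (C - D)/(n(n-1)/2) = (40 - 5)/45 = 0.777778.
Step 4: Exact two-sided p-value (enumerate n! = 3628800 permutations of y under H0): p = 0.000946.
Step 5: alpha = 0.05. reject H0.

tau_b = 0.7778 (C=40, D=5), p = 0.000946, reject H0.


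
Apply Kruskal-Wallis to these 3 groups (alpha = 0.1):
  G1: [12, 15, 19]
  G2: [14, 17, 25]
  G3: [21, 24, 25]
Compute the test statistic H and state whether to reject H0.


Step 1: Combine all N = 9 observations and assign midranks.
sorted (value, group, rank): (12,G1,1), (14,G2,2), (15,G1,3), (17,G2,4), (19,G1,5), (21,G3,6), (24,G3,7), (25,G2,8.5), (25,G3,8.5)
Step 2: Sum ranks within each group.
R_1 = 9 (n_1 = 3)
R_2 = 14.5 (n_2 = 3)
R_3 = 21.5 (n_3 = 3)
Step 3: H = 12/(N(N+1)) * sum(R_i^2/n_i) - 3(N+1)
     = 12/(9*10) * (9^2/3 + 14.5^2/3 + 21.5^2/3) - 3*10
     = 0.133333 * 251.167 - 30
     = 3.488889.
Step 4: Ties present; correction factor C = 1 - 6/(9^3 - 9) = 0.991667. Corrected H = 3.488889 / 0.991667 = 3.518207.
Step 5: Under H0, H ~ chi^2(2); p-value = 0.172199.
Step 6: alpha = 0.1. fail to reject H0.

H = 3.5182, df = 2, p = 0.172199, fail to reject H0.


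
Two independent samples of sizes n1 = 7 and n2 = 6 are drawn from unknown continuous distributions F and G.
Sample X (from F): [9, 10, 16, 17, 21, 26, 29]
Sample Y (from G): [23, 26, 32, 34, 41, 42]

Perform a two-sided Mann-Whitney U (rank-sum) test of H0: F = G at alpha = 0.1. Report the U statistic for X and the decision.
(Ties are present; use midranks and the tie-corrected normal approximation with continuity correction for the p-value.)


Step 1: Combine and sort all 13 observations; assign midranks.
sorted (value, group): (9,X), (10,X), (16,X), (17,X), (21,X), (23,Y), (26,X), (26,Y), (29,X), (32,Y), (34,Y), (41,Y), (42,Y)
ranks: 9->1, 10->2, 16->3, 17->4, 21->5, 23->6, 26->7.5, 26->7.5, 29->9, 32->10, 34->11, 41->12, 42->13
Step 2: Rank sum for X: R1 = 1 + 2 + 3 + 4 + 5 + 7.5 + 9 = 31.5.
Step 3: U_X = R1 - n1(n1+1)/2 = 31.5 - 7*8/2 = 31.5 - 28 = 3.5.
       U_Y = n1*n2 - U_X = 42 - 3.5 = 38.5.
Step 4: Ties are present, so use the tie-corrected normal approximation (with continuity correction) for the p-value.
Step 5: p-value = 0.015019; compare to alpha = 0.1. reject H0.

U_X = 3.5, p = 0.015019, reject H0 at alpha = 0.1.


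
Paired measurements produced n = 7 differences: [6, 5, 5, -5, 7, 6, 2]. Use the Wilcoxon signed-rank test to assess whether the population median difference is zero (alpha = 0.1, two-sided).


Step 1: Drop any zero differences (none here) and take |d_i|.
|d| = [6, 5, 5, 5, 7, 6, 2]
Step 2: Midrank |d_i| (ties get averaged ranks).
ranks: |6|->5.5, |5|->3, |5|->3, |5|->3, |7|->7, |6|->5.5, |2|->1
Step 3: Attach original signs; sum ranks with positive sign and with negative sign.
W+ = 5.5 + 3 + 3 + 7 + 5.5 + 1 = 25
W- = 3 = 3
(Check: W+ + W- = 28 should equal n(n+1)/2 = 28.)
Step 4: Test statistic W = min(W+, W-) = 3.
Step 5: Ties in |d|, so use the tie-corrected normal approximation.
        E[W] = n(n+1)/4 = 7*8/4 = 14.
        Tie groups: |d|=5 (t=3), |d|=6 (t=2); sum(t^3 - t) = 30.
        Var[W] = n(n+1)(2n+1)/24 - sum(t^3-t)/48 = 840/24 - 30/48 = 34.375.
        z = (W - E[W]) / sqrt(Var[W]) = (3 - 14) / 5.8630 = -1.8762.
        Two-sided p = 2*Phi(z) = 0.060632.
Step 6: alpha = 0.1. reject H0.

W+ = 25, W- = 3, W = min = 3, p = 0.060632, reject H0.


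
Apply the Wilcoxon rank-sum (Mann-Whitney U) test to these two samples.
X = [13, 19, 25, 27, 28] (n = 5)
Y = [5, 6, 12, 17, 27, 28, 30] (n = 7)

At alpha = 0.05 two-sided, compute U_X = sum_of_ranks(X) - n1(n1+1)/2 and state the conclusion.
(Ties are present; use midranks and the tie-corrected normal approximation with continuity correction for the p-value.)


Step 1: Combine and sort all 12 observations; assign midranks.
sorted (value, group): (5,Y), (6,Y), (12,Y), (13,X), (17,Y), (19,X), (25,X), (27,X), (27,Y), (28,X), (28,Y), (30,Y)
ranks: 5->1, 6->2, 12->3, 13->4, 17->5, 19->6, 25->7, 27->8.5, 27->8.5, 28->10.5, 28->10.5, 30->12
Step 2: Rank sum for X: R1 = 4 + 6 + 7 + 8.5 + 10.5 = 36.
Step 3: U_X = R1 - n1(n1+1)/2 = 36 - 5*6/2 = 36 - 15 = 21.
       U_Y = n1*n2 - U_X = 35 - 21 = 14.
Step 4: Ties are present, so use the tie-corrected normal approximation (with continuity correction) for the p-value.
Step 5: p-value = 0.624905; compare to alpha = 0.05. fail to reject H0.

U_X = 21, p = 0.624905, fail to reject H0 at alpha = 0.05.


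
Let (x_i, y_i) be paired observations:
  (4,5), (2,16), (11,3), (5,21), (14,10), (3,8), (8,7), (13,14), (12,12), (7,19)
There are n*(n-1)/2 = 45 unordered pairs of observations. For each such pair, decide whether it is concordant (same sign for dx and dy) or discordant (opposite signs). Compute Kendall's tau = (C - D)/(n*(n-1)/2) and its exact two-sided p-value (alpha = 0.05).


Step 1: Enumerate the 45 unordered pairs (i,j) with i<j and classify each by sign(x_j-x_i) * sign(y_j-y_i).
  (1,2):dx=-2,dy=+11->D; (1,3):dx=+7,dy=-2->D; (1,4):dx=+1,dy=+16->C; (1,5):dx=+10,dy=+5->C
  (1,6):dx=-1,dy=+3->D; (1,7):dx=+4,dy=+2->C; (1,8):dx=+9,dy=+9->C; (1,9):dx=+8,dy=+7->C
  (1,10):dx=+3,dy=+14->C; (2,3):dx=+9,dy=-13->D; (2,4):dx=+3,dy=+5->C; (2,5):dx=+12,dy=-6->D
  (2,6):dx=+1,dy=-8->D; (2,7):dx=+6,dy=-9->D; (2,8):dx=+11,dy=-2->D; (2,9):dx=+10,dy=-4->D
  (2,10):dx=+5,dy=+3->C; (3,4):dx=-6,dy=+18->D; (3,5):dx=+3,dy=+7->C; (3,6):dx=-8,dy=+5->D
  (3,7):dx=-3,dy=+4->D; (3,8):dx=+2,dy=+11->C; (3,9):dx=+1,dy=+9->C; (3,10):dx=-4,dy=+16->D
  (4,5):dx=+9,dy=-11->D; (4,6):dx=-2,dy=-13->C; (4,7):dx=+3,dy=-14->D; (4,8):dx=+8,dy=-7->D
  (4,9):dx=+7,dy=-9->D; (4,10):dx=+2,dy=-2->D; (5,6):dx=-11,dy=-2->C; (5,7):dx=-6,dy=-3->C
  (5,8):dx=-1,dy=+4->D; (5,9):dx=-2,dy=+2->D; (5,10):dx=-7,dy=+9->D; (6,7):dx=+5,dy=-1->D
  (6,8):dx=+10,dy=+6->C; (6,9):dx=+9,dy=+4->C; (6,10):dx=+4,dy=+11->C; (7,8):dx=+5,dy=+7->C
  (7,9):dx=+4,dy=+5->C; (7,10):dx=-1,dy=+12->D; (8,9):dx=-1,dy=-2->C; (8,10):dx=-6,dy=+5->D
  (9,10):dx=-5,dy=+7->D
Step 2: C = 20, D = 25, total pairs = 45.
Step 3: tau = (C - D)/(n(n-1)/2) = (20 - 25)/45 = -0.111111.
Step 4: Exact two-sided p-value (enumerate n! = 3628800 permutations of y under H0): p = 0.727490.
Step 5: alpha = 0.05. fail to reject H0.

tau_b = -0.1111 (C=20, D=25), p = 0.727490, fail to reject H0.


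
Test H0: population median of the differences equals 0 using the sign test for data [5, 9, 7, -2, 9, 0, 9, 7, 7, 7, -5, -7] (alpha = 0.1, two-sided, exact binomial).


Step 1: Discard zero differences. Original n = 12; n_eff = number of nonzero differences = 11.
Nonzero differences (with sign): +5, +9, +7, -2, +9, +9, +7, +7, +7, -5, -7
Step 2: Count signs: positive = 8, negative = 3.
Step 3: Under H0: P(positive) = 0.5, so the number of positives S ~ Bin(11, 0.5).
Step 4: Two-sided exact p-value = sum of Bin(11,0.5) probabilities at or below the observed probability = 0.226562.
Step 5: alpha = 0.1. fail to reject H0.

n_eff = 11, pos = 8, neg = 3, p = 0.226562, fail to reject H0.


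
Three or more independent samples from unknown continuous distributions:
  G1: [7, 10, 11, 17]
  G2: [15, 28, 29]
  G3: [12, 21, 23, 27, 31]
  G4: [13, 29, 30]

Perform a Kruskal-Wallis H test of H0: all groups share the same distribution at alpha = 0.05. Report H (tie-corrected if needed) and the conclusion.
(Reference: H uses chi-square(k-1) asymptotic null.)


Step 1: Combine all N = 15 observations and assign midranks.
sorted (value, group, rank): (7,G1,1), (10,G1,2), (11,G1,3), (12,G3,4), (13,G4,5), (15,G2,6), (17,G1,7), (21,G3,8), (23,G3,9), (27,G3,10), (28,G2,11), (29,G2,12.5), (29,G4,12.5), (30,G4,14), (31,G3,15)
Step 2: Sum ranks within each group.
R_1 = 13 (n_1 = 4)
R_2 = 29.5 (n_2 = 3)
R_3 = 46 (n_3 = 5)
R_4 = 31.5 (n_4 = 3)
Step 3: H = 12/(N(N+1)) * sum(R_i^2/n_i) - 3(N+1)
     = 12/(15*16) * (13^2/4 + 29.5^2/3 + 46^2/5 + 31.5^2/3) - 3*16
     = 0.050000 * 1086.28 - 48
     = 6.314167.
Step 4: Ties present; correction factor C = 1 - 6/(15^3 - 15) = 0.998214. Corrected H = 6.314167 / 0.998214 = 6.325462.
Step 5: Under H0, H ~ chi^2(3); p-value = 0.096806.
Step 6: alpha = 0.05. fail to reject H0.

H = 6.3255, df = 3, p = 0.096806, fail to reject H0.


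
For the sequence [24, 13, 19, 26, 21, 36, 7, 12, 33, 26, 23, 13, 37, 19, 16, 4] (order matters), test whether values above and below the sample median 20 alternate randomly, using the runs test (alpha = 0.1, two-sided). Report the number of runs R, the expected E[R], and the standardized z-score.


Step 1: Compute median = 20; label A = above, B = below.
Labels in order: ABBAAABBAAABABBB  (n_A = 8, n_B = 8)
Step 2: Count runs R = 8.
Step 3: Under H0 (random ordering), E[R] = 2*n_A*n_B/(n_A+n_B) + 1 = 2*8*8/16 + 1 = 9.0000.
        Var[R] = 2*n_A*n_B*(2*n_A*n_B - n_A - n_B) / ((n_A+n_B)^2 * (n_A+n_B-1)) = 14336/3840 = 3.7333.
        SD[R] = 1.9322.
Step 4: Continuity-corrected z = (R + 0.5 - E[R]) / SD[R] = (8 + 0.5 - 9.0000) / 1.9322 = -0.2588.
Step 5: Two-sided p-value via normal approximation = 2*(1 - Phi(|z|)) = 0.795809.
Step 6: alpha = 0.1. fail to reject H0.

R = 8, z = -0.2588, p = 0.795809, fail to reject H0.


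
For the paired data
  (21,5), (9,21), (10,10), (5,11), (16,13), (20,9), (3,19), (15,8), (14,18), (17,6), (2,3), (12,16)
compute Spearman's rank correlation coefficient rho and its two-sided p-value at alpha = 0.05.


Step 1: Rank x and y separately (midranks; no ties here).
rank(x): 21->12, 9->4, 10->5, 5->3, 16->9, 20->11, 3->2, 15->8, 14->7, 17->10, 2->1, 12->6
rank(y): 5->2, 21->12, 10->6, 11->7, 13->8, 9->5, 19->11, 8->4, 18->10, 6->3, 3->1, 16->9
Step 2: d_i = R_x(i) - R_y(i); compute d_i^2.
  (12-2)^2=100, (4-12)^2=64, (5-6)^2=1, (3-7)^2=16, (9-8)^2=1, (11-5)^2=36, (2-11)^2=81, (8-4)^2=16, (7-10)^2=9, (10-3)^2=49, (1-1)^2=0, (6-9)^2=9
sum(d^2) = 382.
Step 3: rho = 1 - 6*382 / (12*(12^2 - 1)) = 1 - 2292/1716 = -0.335664.
Step 4: Under H0, t = rho * sqrt((n-2)/(1-rho^2)) = -1.1268 ~ t(10).
Step 5: Two-sided p-value from the t-distribution with 10 df = 0.286123.
Step 6: alpha = 0.05. fail to reject H0.

rho = -0.3357, p = 0.286123, fail to reject H0 at alpha = 0.05.


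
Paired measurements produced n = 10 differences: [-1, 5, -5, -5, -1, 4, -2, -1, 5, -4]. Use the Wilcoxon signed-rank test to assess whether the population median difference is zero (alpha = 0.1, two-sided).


Step 1: Drop any zero differences (none here) and take |d_i|.
|d| = [1, 5, 5, 5, 1, 4, 2, 1, 5, 4]
Step 2: Midrank |d_i| (ties get averaged ranks).
ranks: |1|->2, |5|->8.5, |5|->8.5, |5|->8.5, |1|->2, |4|->5.5, |2|->4, |1|->2, |5|->8.5, |4|->5.5
Step 3: Attach original signs; sum ranks with positive sign and with negative sign.
W+ = 8.5 + 5.5 + 8.5 = 22.5
W- = 2 + 8.5 + 8.5 + 2 + 4 + 2 + 5.5 = 32.5
(Check: W+ + W- = 55 should equal n(n+1)/2 = 55.)
Step 4: Test statistic W = min(W+, W-) = 22.5.
Step 5: Ties in |d|, so use the tie-corrected normal approximation.
        E[W] = n(n+1)/4 = 10*11/4 = 27.5.
        Tie groups: |d|=1 (t=3), |d|=4 (t=2), |d|=5 (t=4); sum(t^3 - t) = 90.
        Var[W] = n(n+1)(2n+1)/24 - sum(t^3-t)/48 = 2310/24 - 90/48 = 94.375.
        z = (W - E[W]) / sqrt(Var[W]) = (22.5 - 27.5) / 9.7147 = -0.5147.
        Two-sided p = 2*Phi(z) = 0.606773.
Step 6: alpha = 0.1. fail to reject H0.

W+ = 22.5, W- = 32.5, W = min = 22.5, p = 0.606773, fail to reject H0.


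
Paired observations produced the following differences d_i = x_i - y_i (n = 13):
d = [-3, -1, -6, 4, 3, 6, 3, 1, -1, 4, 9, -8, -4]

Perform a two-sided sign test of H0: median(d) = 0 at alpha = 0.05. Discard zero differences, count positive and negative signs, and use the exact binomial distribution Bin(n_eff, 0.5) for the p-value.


Step 1: Discard zero differences. Original n = 13; n_eff = number of nonzero differences = 13.
Nonzero differences (with sign): -3, -1, -6, +4, +3, +6, +3, +1, -1, +4, +9, -8, -4
Step 2: Count signs: positive = 7, negative = 6.
Step 3: Under H0: P(positive) = 0.5, so the number of positives S ~ Bin(13, 0.5).
Step 4: Two-sided exact p-value = sum of Bin(13,0.5) probabilities at or below the observed probability = 1.000000.
Step 5: alpha = 0.05. fail to reject H0.

n_eff = 13, pos = 7, neg = 6, p = 1.000000, fail to reject H0.


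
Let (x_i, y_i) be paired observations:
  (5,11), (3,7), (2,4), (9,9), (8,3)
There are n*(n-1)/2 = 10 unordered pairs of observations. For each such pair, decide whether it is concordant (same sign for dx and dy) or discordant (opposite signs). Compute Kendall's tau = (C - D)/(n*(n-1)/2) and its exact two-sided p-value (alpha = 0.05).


Step 1: Enumerate the 10 unordered pairs (i,j) with i<j and classify each by sign(x_j-x_i) * sign(y_j-y_i).
  (1,2):dx=-2,dy=-4->C; (1,3):dx=-3,dy=-7->C; (1,4):dx=+4,dy=-2->D; (1,5):dx=+3,dy=-8->D
  (2,3):dx=-1,dy=-3->C; (2,4):dx=+6,dy=+2->C; (2,5):dx=+5,dy=-4->D; (3,4):dx=+7,dy=+5->C
  (3,5):dx=+6,dy=-1->D; (4,5):dx=-1,dy=-6->C
Step 2: C = 6, D = 4, total pairs = 10.
Step 3: tau = (C - D)/(n(n-1)/2) = (6 - 4)/10 = 0.200000.
Step 4: Exact two-sided p-value (enumerate n! = 120 permutations of y under H0): p = 0.816667.
Step 5: alpha = 0.05. fail to reject H0.

tau_b = 0.2000 (C=6, D=4), p = 0.816667, fail to reject H0.


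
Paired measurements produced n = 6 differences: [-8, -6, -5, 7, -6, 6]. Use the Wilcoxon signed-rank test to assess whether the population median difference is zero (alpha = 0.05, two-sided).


Step 1: Drop any zero differences (none here) and take |d_i|.
|d| = [8, 6, 5, 7, 6, 6]
Step 2: Midrank |d_i| (ties get averaged ranks).
ranks: |8|->6, |6|->3, |5|->1, |7|->5, |6|->3, |6|->3
Step 3: Attach original signs; sum ranks with positive sign and with negative sign.
W+ = 5 + 3 = 8
W- = 6 + 3 + 1 + 3 = 13
(Check: W+ + W- = 21 should equal n(n+1)/2 = 21.)
Step 4: Test statistic W = min(W+, W-) = 8.
Step 5: Ties in |d|, so use the tie-corrected normal approximation.
        E[W] = n(n+1)/4 = 6*7/4 = 10.5.
        Tie groups: |d|=6 (t=3); sum(t^3 - t) = 24.
        Var[W] = n(n+1)(2n+1)/24 - sum(t^3-t)/48 = 546/24 - 24/48 = 22.25.
        z = (W - E[W]) / sqrt(Var[W]) = (8 - 10.5) / 4.7170 = -0.5300.
        Two-sided p = 2*Phi(z) = 0.596113.
Step 6: alpha = 0.05. fail to reject H0.

W+ = 8, W- = 13, W = min = 8, p = 0.596113, fail to reject H0.


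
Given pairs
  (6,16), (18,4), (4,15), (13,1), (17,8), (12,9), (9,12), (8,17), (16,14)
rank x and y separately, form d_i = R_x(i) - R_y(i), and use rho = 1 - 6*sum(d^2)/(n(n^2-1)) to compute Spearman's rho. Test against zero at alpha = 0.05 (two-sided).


Step 1: Rank x and y separately (midranks; no ties here).
rank(x): 6->2, 18->9, 4->1, 13->6, 17->8, 12->5, 9->4, 8->3, 16->7
rank(y): 16->8, 4->2, 15->7, 1->1, 8->3, 9->4, 12->5, 17->9, 14->6
Step 2: d_i = R_x(i) - R_y(i); compute d_i^2.
  (2-8)^2=36, (9-2)^2=49, (1-7)^2=36, (6-1)^2=25, (8-3)^2=25, (5-4)^2=1, (4-5)^2=1, (3-9)^2=36, (7-6)^2=1
sum(d^2) = 210.
Step 3: rho = 1 - 6*210 / (9*(9^2 - 1)) = 1 - 1260/720 = -0.750000.
Step 4: Under H0, t = rho * sqrt((n-2)/(1-rho^2)) = -3.0000 ~ t(7).
Step 5: Two-sided p-value from the t-distribution with 7 df = 0.019942.
Step 6: alpha = 0.05. reject H0.

rho = -0.7500, p = 0.019942, reject H0 at alpha = 0.05.


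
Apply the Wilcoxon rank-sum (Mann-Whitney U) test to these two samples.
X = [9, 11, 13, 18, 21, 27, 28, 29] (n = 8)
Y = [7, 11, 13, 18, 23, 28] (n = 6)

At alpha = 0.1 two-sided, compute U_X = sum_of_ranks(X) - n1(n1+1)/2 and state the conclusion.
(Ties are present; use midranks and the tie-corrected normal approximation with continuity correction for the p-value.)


Step 1: Combine and sort all 14 observations; assign midranks.
sorted (value, group): (7,Y), (9,X), (11,X), (11,Y), (13,X), (13,Y), (18,X), (18,Y), (21,X), (23,Y), (27,X), (28,X), (28,Y), (29,X)
ranks: 7->1, 9->2, 11->3.5, 11->3.5, 13->5.5, 13->5.5, 18->7.5, 18->7.5, 21->9, 23->10, 27->11, 28->12.5, 28->12.5, 29->14
Step 2: Rank sum for X: R1 = 2 + 3.5 + 5.5 + 7.5 + 9 + 11 + 12.5 + 14 = 65.
Step 3: U_X = R1 - n1(n1+1)/2 = 65 - 8*9/2 = 65 - 36 = 29.
       U_Y = n1*n2 - U_X = 48 - 29 = 19.
Step 4: Ties are present, so use the tie-corrected normal approximation (with continuity correction) for the p-value.
Step 5: p-value = 0.559545; compare to alpha = 0.1. fail to reject H0.

U_X = 29, p = 0.559545, fail to reject H0 at alpha = 0.1.


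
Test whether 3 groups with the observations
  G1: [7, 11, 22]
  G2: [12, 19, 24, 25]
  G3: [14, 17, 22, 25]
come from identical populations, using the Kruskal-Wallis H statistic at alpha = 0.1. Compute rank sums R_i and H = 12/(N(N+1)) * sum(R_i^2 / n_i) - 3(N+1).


Step 1: Combine all N = 11 observations and assign midranks.
sorted (value, group, rank): (7,G1,1), (11,G1,2), (12,G2,3), (14,G3,4), (17,G3,5), (19,G2,6), (22,G1,7.5), (22,G3,7.5), (24,G2,9), (25,G2,10.5), (25,G3,10.5)
Step 2: Sum ranks within each group.
R_1 = 10.5 (n_1 = 3)
R_2 = 28.5 (n_2 = 4)
R_3 = 27 (n_3 = 4)
Step 3: H = 12/(N(N+1)) * sum(R_i^2/n_i) - 3(N+1)
     = 12/(11*12) * (10.5^2/3 + 28.5^2/4 + 27^2/4) - 3*12
     = 0.090909 * 422.062 - 36
     = 2.369318.
Step 4: Ties present; correction factor C = 1 - 12/(11^3 - 11) = 0.990909. Corrected H = 2.369318 / 0.990909 = 2.391055.
Step 5: Under H0, H ~ chi^2(2); p-value = 0.302544.
Step 6: alpha = 0.1. fail to reject H0.

H = 2.3911, df = 2, p = 0.302544, fail to reject H0.


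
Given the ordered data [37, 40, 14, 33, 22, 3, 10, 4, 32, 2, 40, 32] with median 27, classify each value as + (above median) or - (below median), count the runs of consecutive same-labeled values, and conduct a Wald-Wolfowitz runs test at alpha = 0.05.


Step 1: Compute median = 27; label A = above, B = below.
Labels in order: AABABBBBABAA  (n_A = 6, n_B = 6)
Step 2: Count runs R = 7.
Step 3: Under H0 (random ordering), E[R] = 2*n_A*n_B/(n_A+n_B) + 1 = 2*6*6/12 + 1 = 7.0000.
        Var[R] = 2*n_A*n_B*(2*n_A*n_B - n_A - n_B) / ((n_A+n_B)^2 * (n_A+n_B-1)) = 4320/1584 = 2.7273.
        SD[R] = 1.6514.
Step 4: R = E[R], so z = 0 with no continuity correction.
Step 5: Two-sided p-value via normal approximation = 2*(1 - Phi(|z|)) = 1.000000.
Step 6: alpha = 0.05. fail to reject H0.

R = 7, z = 0.0000, p = 1.000000, fail to reject H0.


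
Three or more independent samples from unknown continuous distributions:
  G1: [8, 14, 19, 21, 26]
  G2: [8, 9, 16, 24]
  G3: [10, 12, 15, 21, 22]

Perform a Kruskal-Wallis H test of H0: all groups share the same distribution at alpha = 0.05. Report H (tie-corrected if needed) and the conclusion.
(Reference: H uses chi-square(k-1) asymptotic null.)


Step 1: Combine all N = 14 observations and assign midranks.
sorted (value, group, rank): (8,G1,1.5), (8,G2,1.5), (9,G2,3), (10,G3,4), (12,G3,5), (14,G1,6), (15,G3,7), (16,G2,8), (19,G1,9), (21,G1,10.5), (21,G3,10.5), (22,G3,12), (24,G2,13), (26,G1,14)
Step 2: Sum ranks within each group.
R_1 = 41 (n_1 = 5)
R_2 = 25.5 (n_2 = 4)
R_3 = 38.5 (n_3 = 5)
Step 3: H = 12/(N(N+1)) * sum(R_i^2/n_i) - 3(N+1)
     = 12/(14*15) * (41^2/5 + 25.5^2/4 + 38.5^2/5) - 3*15
     = 0.057143 * 795.212 - 45
     = 0.440714.
Step 4: Ties present; correction factor C = 1 - 12/(14^3 - 14) = 0.995604. Corrected H = 0.440714 / 0.995604 = 0.442660.
Step 5: Under H0, H ~ chi^2(2); p-value = 0.801452.
Step 6: alpha = 0.05. fail to reject H0.

H = 0.4427, df = 2, p = 0.801452, fail to reject H0.


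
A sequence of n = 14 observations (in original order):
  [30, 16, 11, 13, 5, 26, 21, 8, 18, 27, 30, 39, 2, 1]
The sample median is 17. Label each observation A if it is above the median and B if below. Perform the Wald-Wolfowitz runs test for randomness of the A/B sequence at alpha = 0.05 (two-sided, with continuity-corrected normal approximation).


Step 1: Compute median = 17; label A = above, B = below.
Labels in order: ABBBBAABAAAABB  (n_A = 7, n_B = 7)
Step 2: Count runs R = 6.
Step 3: Under H0 (random ordering), E[R] = 2*n_A*n_B/(n_A+n_B) + 1 = 2*7*7/14 + 1 = 8.0000.
        Var[R] = 2*n_A*n_B*(2*n_A*n_B - n_A - n_B) / ((n_A+n_B)^2 * (n_A+n_B-1)) = 8232/2548 = 3.2308.
        SD[R] = 1.7974.
Step 4: Continuity-corrected z = (R + 0.5 - E[R]) / SD[R] = (6 + 0.5 - 8.0000) / 1.7974 = -0.8345.
Step 5: Two-sided p-value via normal approximation = 2*(1 - Phi(|z|)) = 0.403986.
Step 6: alpha = 0.05. fail to reject H0.

R = 6, z = -0.8345, p = 0.403986, fail to reject H0.


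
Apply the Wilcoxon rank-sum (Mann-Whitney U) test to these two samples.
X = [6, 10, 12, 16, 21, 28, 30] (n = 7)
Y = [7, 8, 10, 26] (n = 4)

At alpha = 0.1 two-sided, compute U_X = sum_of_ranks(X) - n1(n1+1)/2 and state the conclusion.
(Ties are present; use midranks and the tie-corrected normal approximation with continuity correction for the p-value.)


Step 1: Combine and sort all 11 observations; assign midranks.
sorted (value, group): (6,X), (7,Y), (8,Y), (10,X), (10,Y), (12,X), (16,X), (21,X), (26,Y), (28,X), (30,X)
ranks: 6->1, 7->2, 8->3, 10->4.5, 10->4.5, 12->6, 16->7, 21->8, 26->9, 28->10, 30->11
Step 2: Rank sum for X: R1 = 1 + 4.5 + 6 + 7 + 8 + 10 + 11 = 47.5.
Step 3: U_X = R1 - n1(n1+1)/2 = 47.5 - 7*8/2 = 47.5 - 28 = 19.5.
       U_Y = n1*n2 - U_X = 28 - 19.5 = 8.5.
Step 4: Ties are present, so use the tie-corrected normal approximation (with continuity correction) for the p-value.
Step 5: p-value = 0.343605; compare to alpha = 0.1. fail to reject H0.

U_X = 19.5, p = 0.343605, fail to reject H0 at alpha = 0.1.


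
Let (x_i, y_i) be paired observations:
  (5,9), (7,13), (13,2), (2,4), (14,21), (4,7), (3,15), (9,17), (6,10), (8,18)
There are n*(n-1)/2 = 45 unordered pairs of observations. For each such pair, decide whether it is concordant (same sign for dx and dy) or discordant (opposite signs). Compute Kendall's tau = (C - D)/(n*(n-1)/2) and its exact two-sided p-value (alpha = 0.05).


Step 1: Enumerate the 45 unordered pairs (i,j) with i<j and classify each by sign(x_j-x_i) * sign(y_j-y_i).
  (1,2):dx=+2,dy=+4->C; (1,3):dx=+8,dy=-7->D; (1,4):dx=-3,dy=-5->C; (1,5):dx=+9,dy=+12->C
  (1,6):dx=-1,dy=-2->C; (1,7):dx=-2,dy=+6->D; (1,8):dx=+4,dy=+8->C; (1,9):dx=+1,dy=+1->C
  (1,10):dx=+3,dy=+9->C; (2,3):dx=+6,dy=-11->D; (2,4):dx=-5,dy=-9->C; (2,5):dx=+7,dy=+8->C
  (2,6):dx=-3,dy=-6->C; (2,7):dx=-4,dy=+2->D; (2,8):dx=+2,dy=+4->C; (2,9):dx=-1,dy=-3->C
  (2,10):dx=+1,dy=+5->C; (3,4):dx=-11,dy=+2->D; (3,5):dx=+1,dy=+19->C; (3,6):dx=-9,dy=+5->D
  (3,7):dx=-10,dy=+13->D; (3,8):dx=-4,dy=+15->D; (3,9):dx=-7,dy=+8->D; (3,10):dx=-5,dy=+16->D
  (4,5):dx=+12,dy=+17->C; (4,6):dx=+2,dy=+3->C; (4,7):dx=+1,dy=+11->C; (4,8):dx=+7,dy=+13->C
  (4,9):dx=+4,dy=+6->C; (4,10):dx=+6,dy=+14->C; (5,6):dx=-10,dy=-14->C; (5,7):dx=-11,dy=-6->C
  (5,8):dx=-5,dy=-4->C; (5,9):dx=-8,dy=-11->C; (5,10):dx=-6,dy=-3->C; (6,7):dx=-1,dy=+8->D
  (6,8):dx=+5,dy=+10->C; (6,9):dx=+2,dy=+3->C; (6,10):dx=+4,dy=+11->C; (7,8):dx=+6,dy=+2->C
  (7,9):dx=+3,dy=-5->D; (7,10):dx=+5,dy=+3->C; (8,9):dx=-3,dy=-7->C; (8,10):dx=-1,dy=+1->D
  (9,10):dx=+2,dy=+8->C
Step 2: C = 32, D = 13, total pairs = 45.
Step 3: tau = (C - D)/(n(n-1)/2) = (32 - 13)/45 = 0.422222.
Step 4: Exact two-sided p-value (enumerate n! = 3628800 permutations of y under H0): p = 0.108313.
Step 5: alpha = 0.05. fail to reject H0.

tau_b = 0.4222 (C=32, D=13), p = 0.108313, fail to reject H0.


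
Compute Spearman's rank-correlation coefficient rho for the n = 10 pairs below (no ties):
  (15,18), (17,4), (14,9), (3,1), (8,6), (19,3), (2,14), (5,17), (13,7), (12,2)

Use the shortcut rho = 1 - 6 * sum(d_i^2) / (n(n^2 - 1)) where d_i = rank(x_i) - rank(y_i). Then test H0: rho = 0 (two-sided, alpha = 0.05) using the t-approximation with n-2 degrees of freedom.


Step 1: Rank x and y separately (midranks; no ties here).
rank(x): 15->8, 17->9, 14->7, 3->2, 8->4, 19->10, 2->1, 5->3, 13->6, 12->5
rank(y): 18->10, 4->4, 9->7, 1->1, 6->5, 3->3, 14->8, 17->9, 7->6, 2->2
Step 2: d_i = R_x(i) - R_y(i); compute d_i^2.
  (8-10)^2=4, (9-4)^2=25, (7-7)^2=0, (2-1)^2=1, (4-5)^2=1, (10-3)^2=49, (1-8)^2=49, (3-9)^2=36, (6-6)^2=0, (5-2)^2=9
sum(d^2) = 174.
Step 3: rho = 1 - 6*174 / (10*(10^2 - 1)) = 1 - 1044/990 = -0.054545.
Step 4: Under H0, t = rho * sqrt((n-2)/(1-rho^2)) = -0.1545 ~ t(8).
Step 5: Two-sided p-value from the t-distribution with 8 df = 0.881036.
Step 6: alpha = 0.05. fail to reject H0.

rho = -0.0545, p = 0.881036, fail to reject H0 at alpha = 0.05.


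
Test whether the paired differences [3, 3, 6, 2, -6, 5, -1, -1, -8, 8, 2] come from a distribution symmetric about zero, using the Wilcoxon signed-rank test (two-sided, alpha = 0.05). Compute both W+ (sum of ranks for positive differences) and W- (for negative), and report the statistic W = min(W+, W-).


Step 1: Drop any zero differences (none here) and take |d_i|.
|d| = [3, 3, 6, 2, 6, 5, 1, 1, 8, 8, 2]
Step 2: Midrank |d_i| (ties get averaged ranks).
ranks: |3|->5.5, |3|->5.5, |6|->8.5, |2|->3.5, |6|->8.5, |5|->7, |1|->1.5, |1|->1.5, |8|->10.5, |8|->10.5, |2|->3.5
Step 3: Attach original signs; sum ranks with positive sign and with negative sign.
W+ = 5.5 + 5.5 + 8.5 + 3.5 + 7 + 10.5 + 3.5 = 44
W- = 8.5 + 1.5 + 1.5 + 10.5 = 22
(Check: W+ + W- = 66 should equal n(n+1)/2 = 66.)
Step 4: Test statistic W = min(W+, W-) = 22.
Step 5: Ties in |d|, so use the tie-corrected normal approximation.
        E[W] = n(n+1)/4 = 11*12/4 = 33.
        Tie groups: |d|=1 (t=2), |d|=2 (t=2), |d|=3 (t=2), |d|=6 (t=2), |d|=8 (t=2); sum(t^3 - t) = 30.
        Var[W] = n(n+1)(2n+1)/24 - sum(t^3-t)/48 = 3036/24 - 30/48 = 125.875.
        z = (W - E[W]) / sqrt(Var[W]) = (22 - 33) / 11.2194 = -0.9804.
        Two-sided p = 2*Phi(z) = 0.326867.
Step 6: alpha = 0.05. fail to reject H0.

W+ = 44, W- = 22, W = min = 22, p = 0.326867, fail to reject H0.


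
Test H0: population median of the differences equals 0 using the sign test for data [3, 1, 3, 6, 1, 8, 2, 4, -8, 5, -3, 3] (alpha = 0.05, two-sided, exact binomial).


Step 1: Discard zero differences. Original n = 12; n_eff = number of nonzero differences = 12.
Nonzero differences (with sign): +3, +1, +3, +6, +1, +8, +2, +4, -8, +5, -3, +3
Step 2: Count signs: positive = 10, negative = 2.
Step 3: Under H0: P(positive) = 0.5, so the number of positives S ~ Bin(12, 0.5).
Step 4: Two-sided exact p-value = sum of Bin(12,0.5) probabilities at or below the observed probability = 0.038574.
Step 5: alpha = 0.05. reject H0.

n_eff = 12, pos = 10, neg = 2, p = 0.038574, reject H0.


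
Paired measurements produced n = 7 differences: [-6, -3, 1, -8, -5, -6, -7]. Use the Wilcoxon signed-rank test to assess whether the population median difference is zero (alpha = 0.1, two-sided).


Step 1: Drop any zero differences (none here) and take |d_i|.
|d| = [6, 3, 1, 8, 5, 6, 7]
Step 2: Midrank |d_i| (ties get averaged ranks).
ranks: |6|->4.5, |3|->2, |1|->1, |8|->7, |5|->3, |6|->4.5, |7|->6
Step 3: Attach original signs; sum ranks with positive sign and with negative sign.
W+ = 1 = 1
W- = 4.5 + 2 + 7 + 3 + 4.5 + 6 = 27
(Check: W+ + W- = 28 should equal n(n+1)/2 = 28.)
Step 4: Test statistic W = min(W+, W-) = 1.
Step 5: Ties in |d|, so use the tie-corrected normal approximation.
        E[W] = n(n+1)/4 = 7*8/4 = 14.
        Tie groups: |d|=6 (t=2); sum(t^3 - t) = 6.
        Var[W] = n(n+1)(2n+1)/24 - sum(t^3-t)/48 = 840/24 - 6/48 = 34.875.
        z = (W - E[W]) / sqrt(Var[W]) = (1 - 14) / 5.9055 = -2.2013.
        Two-sided p = 2*Phi(z) = 0.027712.
Step 6: alpha = 0.1. reject H0.

W+ = 1, W- = 27, W = min = 1, p = 0.027712, reject H0.


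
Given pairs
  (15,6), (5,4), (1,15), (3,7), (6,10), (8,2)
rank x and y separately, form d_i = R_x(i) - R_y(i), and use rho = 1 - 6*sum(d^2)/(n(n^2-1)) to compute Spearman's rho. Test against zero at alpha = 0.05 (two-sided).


Step 1: Rank x and y separately (midranks; no ties here).
rank(x): 15->6, 5->3, 1->1, 3->2, 6->4, 8->5
rank(y): 6->3, 4->2, 15->6, 7->4, 10->5, 2->1
Step 2: d_i = R_x(i) - R_y(i); compute d_i^2.
  (6-3)^2=9, (3-2)^2=1, (1-6)^2=25, (2-4)^2=4, (4-5)^2=1, (5-1)^2=16
sum(d^2) = 56.
Step 3: rho = 1 - 6*56 / (6*(6^2 - 1)) = 1 - 336/210 = -0.600000.
Step 4: Under H0, t = rho * sqrt((n-2)/(1-rho^2)) = -1.5000 ~ t(4).
Step 5: Two-sided p-value from the t-distribution with 4 df = 0.208000.
Step 6: alpha = 0.05. fail to reject H0.

rho = -0.6000, p = 0.208000, fail to reject H0 at alpha = 0.05.


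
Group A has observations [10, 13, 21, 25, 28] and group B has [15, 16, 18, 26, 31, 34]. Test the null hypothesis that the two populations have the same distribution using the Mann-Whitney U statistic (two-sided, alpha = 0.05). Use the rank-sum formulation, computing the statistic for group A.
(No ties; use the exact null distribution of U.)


Step 1: Combine and sort all 11 observations; assign midranks.
sorted (value, group): (10,X), (13,X), (15,Y), (16,Y), (18,Y), (21,X), (25,X), (26,Y), (28,X), (31,Y), (34,Y)
ranks: 10->1, 13->2, 15->3, 16->4, 18->5, 21->6, 25->7, 26->8, 28->9, 31->10, 34->11
Step 2: Rank sum for X: R1 = 1 + 2 + 6 + 7 + 9 = 25.
Step 3: U_X = R1 - n1(n1+1)/2 = 25 - 5*6/2 = 25 - 15 = 10.
       U_Y = n1*n2 - U_X = 30 - 10 = 20.
Step 4: No ties, so the exact null distribution of U (based on enumerating the C(11,5) = 462 equally likely rank assignments) gives the two-sided p-value.
Step 5: p-value = 0.428571; compare to alpha = 0.05. fail to reject H0.

U_X = 10, p = 0.428571, fail to reject H0 at alpha = 0.05.


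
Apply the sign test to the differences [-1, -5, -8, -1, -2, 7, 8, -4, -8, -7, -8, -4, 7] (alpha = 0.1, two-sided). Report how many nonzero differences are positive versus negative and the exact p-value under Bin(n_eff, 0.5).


Step 1: Discard zero differences. Original n = 13; n_eff = number of nonzero differences = 13.
Nonzero differences (with sign): -1, -5, -8, -1, -2, +7, +8, -4, -8, -7, -8, -4, +7
Step 2: Count signs: positive = 3, negative = 10.
Step 3: Under H0: P(positive) = 0.5, so the number of positives S ~ Bin(13, 0.5).
Step 4: Two-sided exact p-value = sum of Bin(13,0.5) probabilities at or below the observed probability = 0.092285.
Step 5: alpha = 0.1. reject H0.

n_eff = 13, pos = 3, neg = 10, p = 0.092285, reject H0.


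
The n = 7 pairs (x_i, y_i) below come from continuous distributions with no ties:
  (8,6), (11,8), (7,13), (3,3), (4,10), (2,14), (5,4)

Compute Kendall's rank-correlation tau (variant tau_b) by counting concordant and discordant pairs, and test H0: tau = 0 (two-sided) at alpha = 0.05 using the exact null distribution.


Step 1: Enumerate the 21 unordered pairs (i,j) with i<j and classify each by sign(x_j-x_i) * sign(y_j-y_i).
  (1,2):dx=+3,dy=+2->C; (1,3):dx=-1,dy=+7->D; (1,4):dx=-5,dy=-3->C; (1,5):dx=-4,dy=+4->D
  (1,6):dx=-6,dy=+8->D; (1,7):dx=-3,dy=-2->C; (2,3):dx=-4,dy=+5->D; (2,4):dx=-8,dy=-5->C
  (2,5):dx=-7,dy=+2->D; (2,6):dx=-9,dy=+6->D; (2,7):dx=-6,dy=-4->C; (3,4):dx=-4,dy=-10->C
  (3,5):dx=-3,dy=-3->C; (3,6):dx=-5,dy=+1->D; (3,7):dx=-2,dy=-9->C; (4,5):dx=+1,dy=+7->C
  (4,6):dx=-1,dy=+11->D; (4,7):dx=+2,dy=+1->C; (5,6):dx=-2,dy=+4->D; (5,7):dx=+1,dy=-6->D
  (6,7):dx=+3,dy=-10->D
Step 2: C = 10, D = 11, total pairs = 21.
Step 3: tau = (C - D)/(n(n-1)/2) = (10 - 11)/21 = -0.047619.
Step 4: Exact two-sided p-value (enumerate n! = 5040 permutations of y under H0): p = 1.000000.
Step 5: alpha = 0.05. fail to reject H0.

tau_b = -0.0476 (C=10, D=11), p = 1.000000, fail to reject H0.


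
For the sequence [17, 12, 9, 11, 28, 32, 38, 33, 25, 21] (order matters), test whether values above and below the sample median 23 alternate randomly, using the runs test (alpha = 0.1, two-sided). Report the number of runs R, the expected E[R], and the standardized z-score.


Step 1: Compute median = 23; label A = above, B = below.
Labels in order: BBBBAAAAAB  (n_A = 5, n_B = 5)
Step 2: Count runs R = 3.
Step 3: Under H0 (random ordering), E[R] = 2*n_A*n_B/(n_A+n_B) + 1 = 2*5*5/10 + 1 = 6.0000.
        Var[R] = 2*n_A*n_B*(2*n_A*n_B - n_A - n_B) / ((n_A+n_B)^2 * (n_A+n_B-1)) = 2000/900 = 2.2222.
        SD[R] = 1.4907.
Step 4: Continuity-corrected z = (R + 0.5 - E[R]) / SD[R] = (3 + 0.5 - 6.0000) / 1.4907 = -1.6771.
Step 5: Two-sided p-value via normal approximation = 2*(1 - Phi(|z|)) = 0.093533.
Step 6: alpha = 0.1. reject H0.

R = 3, z = -1.6771, p = 0.093533, reject H0.


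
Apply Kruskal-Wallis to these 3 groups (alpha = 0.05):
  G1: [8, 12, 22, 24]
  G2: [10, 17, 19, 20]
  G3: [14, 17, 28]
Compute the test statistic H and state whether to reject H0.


Step 1: Combine all N = 11 observations and assign midranks.
sorted (value, group, rank): (8,G1,1), (10,G2,2), (12,G1,3), (14,G3,4), (17,G2,5.5), (17,G3,5.5), (19,G2,7), (20,G2,8), (22,G1,9), (24,G1,10), (28,G3,11)
Step 2: Sum ranks within each group.
R_1 = 23 (n_1 = 4)
R_2 = 22.5 (n_2 = 4)
R_3 = 20.5 (n_3 = 3)
Step 3: H = 12/(N(N+1)) * sum(R_i^2/n_i) - 3(N+1)
     = 12/(11*12) * (23^2/4 + 22.5^2/4 + 20.5^2/3) - 3*12
     = 0.090909 * 398.896 - 36
     = 0.263258.
Step 4: Ties present; correction factor C = 1 - 6/(11^3 - 11) = 0.995455. Corrected H = 0.263258 / 0.995455 = 0.264460.
Step 5: Under H0, H ~ chi^2(2); p-value = 0.876140.
Step 6: alpha = 0.05. fail to reject H0.

H = 0.2645, df = 2, p = 0.876140, fail to reject H0.


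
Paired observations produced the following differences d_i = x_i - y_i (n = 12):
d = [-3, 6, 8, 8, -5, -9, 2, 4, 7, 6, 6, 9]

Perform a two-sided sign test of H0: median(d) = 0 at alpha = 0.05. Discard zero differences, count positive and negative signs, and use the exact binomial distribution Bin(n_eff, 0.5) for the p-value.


Step 1: Discard zero differences. Original n = 12; n_eff = number of nonzero differences = 12.
Nonzero differences (with sign): -3, +6, +8, +8, -5, -9, +2, +4, +7, +6, +6, +9
Step 2: Count signs: positive = 9, negative = 3.
Step 3: Under H0: P(positive) = 0.5, so the number of positives S ~ Bin(12, 0.5).
Step 4: Two-sided exact p-value = sum of Bin(12,0.5) probabilities at or below the observed probability = 0.145996.
Step 5: alpha = 0.05. fail to reject H0.

n_eff = 12, pos = 9, neg = 3, p = 0.145996, fail to reject H0.


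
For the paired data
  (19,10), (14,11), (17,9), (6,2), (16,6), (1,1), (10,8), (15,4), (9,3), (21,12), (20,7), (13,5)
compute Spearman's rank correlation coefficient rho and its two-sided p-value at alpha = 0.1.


Step 1: Rank x and y separately (midranks; no ties here).
rank(x): 19->10, 14->6, 17->9, 6->2, 16->8, 1->1, 10->4, 15->7, 9->3, 21->12, 20->11, 13->5
rank(y): 10->10, 11->11, 9->9, 2->2, 6->6, 1->1, 8->8, 4->4, 3->3, 12->12, 7->7, 5->5
Step 2: d_i = R_x(i) - R_y(i); compute d_i^2.
  (10-10)^2=0, (6-11)^2=25, (9-9)^2=0, (2-2)^2=0, (8-6)^2=4, (1-1)^2=0, (4-8)^2=16, (7-4)^2=9, (3-3)^2=0, (12-12)^2=0, (11-7)^2=16, (5-5)^2=0
sum(d^2) = 70.
Step 3: rho = 1 - 6*70 / (12*(12^2 - 1)) = 1 - 420/1716 = 0.755245.
Step 4: Under H0, t = rho * sqrt((n-2)/(1-rho^2)) = 3.6438 ~ t(10).
Step 5: Two-sided p-value from the t-distribution with 10 df = 0.004508.
Step 6: alpha = 0.1. reject H0.

rho = 0.7552, p = 0.004508, reject H0 at alpha = 0.1.


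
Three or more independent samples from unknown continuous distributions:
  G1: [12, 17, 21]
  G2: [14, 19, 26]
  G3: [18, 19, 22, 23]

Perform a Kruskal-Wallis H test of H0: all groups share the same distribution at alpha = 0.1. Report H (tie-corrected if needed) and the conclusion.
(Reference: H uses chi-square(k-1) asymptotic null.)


Step 1: Combine all N = 10 observations and assign midranks.
sorted (value, group, rank): (12,G1,1), (14,G2,2), (17,G1,3), (18,G3,4), (19,G2,5.5), (19,G3,5.5), (21,G1,7), (22,G3,8), (23,G3,9), (26,G2,10)
Step 2: Sum ranks within each group.
R_1 = 11 (n_1 = 3)
R_2 = 17.5 (n_2 = 3)
R_3 = 26.5 (n_3 = 4)
Step 3: H = 12/(N(N+1)) * sum(R_i^2/n_i) - 3(N+1)
     = 12/(10*11) * (11^2/3 + 17.5^2/3 + 26.5^2/4) - 3*11
     = 0.109091 * 317.979 - 33
     = 1.688636.
Step 4: Ties present; correction factor C = 1 - 6/(10^3 - 10) = 0.993939. Corrected H = 1.688636 / 0.993939 = 1.698933.
Step 5: Under H0, H ~ chi^2(2); p-value = 0.427643.
Step 6: alpha = 0.1. fail to reject H0.

H = 1.6989, df = 2, p = 0.427643, fail to reject H0.


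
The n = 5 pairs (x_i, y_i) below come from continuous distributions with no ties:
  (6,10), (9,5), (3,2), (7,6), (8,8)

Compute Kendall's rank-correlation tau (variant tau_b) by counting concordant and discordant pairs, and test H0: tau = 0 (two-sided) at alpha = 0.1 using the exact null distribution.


Step 1: Enumerate the 10 unordered pairs (i,j) with i<j and classify each by sign(x_j-x_i) * sign(y_j-y_i).
  (1,2):dx=+3,dy=-5->D; (1,3):dx=-3,dy=-8->C; (1,4):dx=+1,dy=-4->D; (1,5):dx=+2,dy=-2->D
  (2,3):dx=-6,dy=-3->C; (2,4):dx=-2,dy=+1->D; (2,5):dx=-1,dy=+3->D; (3,4):dx=+4,dy=+4->C
  (3,5):dx=+5,dy=+6->C; (4,5):dx=+1,dy=+2->C
Step 2: C = 5, D = 5, total pairs = 10.
Step 3: tau = (C - D)/(n(n-1)/2) = (5 - 5)/10 = 0.000000.
Step 4: Exact two-sided p-value (enumerate n! = 120 permutations of y under H0): p = 1.000000.
Step 5: alpha = 0.1. fail to reject H0.

tau_b = 0.0000 (C=5, D=5), p = 1.000000, fail to reject H0.
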